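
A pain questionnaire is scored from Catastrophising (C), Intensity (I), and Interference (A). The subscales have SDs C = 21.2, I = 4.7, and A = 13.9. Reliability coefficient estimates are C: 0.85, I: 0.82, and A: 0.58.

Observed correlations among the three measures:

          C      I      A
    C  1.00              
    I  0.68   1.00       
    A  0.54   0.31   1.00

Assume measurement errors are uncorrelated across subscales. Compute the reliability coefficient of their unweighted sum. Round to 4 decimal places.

Var(C+I+A) = 21.2² + 4.7² + 13.9² + 2·[21.2·4.7·0.68 + 21.2·13.9·0.54 + 4.7·13.9·0.31] = 664.74 + 494.269 = 1159.01.
With uncorrelated errors the cross-covariances are all true-score covariance, so they carry over unchanged; only the diagonal terms shrink to ρᵢσᵢ².
True-score variance = [21.2²·0.85 + 4.7²·0.82 + 13.9²·0.58] + 494.269 = 512.2 + 494.269 = 1006.47.
Reliability = 1006.47 / 1159.01 = 0.8684.

0.8684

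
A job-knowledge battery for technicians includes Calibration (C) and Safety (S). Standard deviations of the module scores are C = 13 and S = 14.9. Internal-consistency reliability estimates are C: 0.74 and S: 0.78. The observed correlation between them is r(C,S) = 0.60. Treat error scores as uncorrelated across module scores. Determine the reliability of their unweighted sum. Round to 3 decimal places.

0.851

Var(C+S) = 13² + 14.9² + 2·[13·14.9·0.60] = 391.01 + 232.44 = 623.45.
Under uncorrelated errors the observed covariances equal the true-score covariances, so only the own-variance terms attenuate.
True-score variance = [13²·0.74 + 14.9²·0.78] + 232.44 = 298.228 + 232.44 = 530.668.
Reliability = 530.668 / 623.45 = 0.851.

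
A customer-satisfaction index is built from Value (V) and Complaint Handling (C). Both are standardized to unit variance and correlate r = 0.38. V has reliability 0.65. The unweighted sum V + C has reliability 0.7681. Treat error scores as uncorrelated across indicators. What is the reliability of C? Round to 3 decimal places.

Var(V+C) = 2 + 2·0.38 = 2.760.
True-score variance = ρ_V + ρ_C + 2·0.38, so 0.7681 = (0.65 + ρ_C + 0.76) / 2.760.
ρ_C = 0.7681·2.760 − 0.65 − 0.76 = 0.710.

0.710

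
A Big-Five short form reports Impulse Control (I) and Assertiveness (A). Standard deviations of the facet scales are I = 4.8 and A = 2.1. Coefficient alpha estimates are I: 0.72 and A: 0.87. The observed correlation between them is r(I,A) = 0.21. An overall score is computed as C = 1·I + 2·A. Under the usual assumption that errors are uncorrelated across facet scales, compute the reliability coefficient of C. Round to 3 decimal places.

0.822

Var(C) = 4.8² + 2²·2.1² + 2·[2·4.8·2.1·0.21] = 40.68 + 8.4672 = 49.1472.
With uncorrelated errors the cross-covariances are all true-score covariance, so they carry over unchanged; only the diagonal terms shrink to ρᵢσᵢ².
True-score variance = [4.8²·0.72 + 2²·2.1²·0.87] + 8.4672 = 31.9356 + 8.4672 = 40.4028.
Reliability = 40.4028 / 49.1472 = 0.822.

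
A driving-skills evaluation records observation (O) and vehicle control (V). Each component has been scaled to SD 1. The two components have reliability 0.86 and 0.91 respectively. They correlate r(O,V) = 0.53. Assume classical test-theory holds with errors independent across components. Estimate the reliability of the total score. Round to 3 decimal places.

Var(O+V) = 2 + 2·[0.53] = 2 + 1.06 = 3.06.
Because errors are independent across components, Cov(Tᵢ,Tⱼ) = Cov(Xᵢ,Xⱼ); the off-diagonal part of the true-score variance is the same as above.
True-score variance = [0.86 + 0.91] + 1.06 = 1.77 + 1.06 = 2.83.
Reliability = 2.83 / 3.06 = 0.925.

0.925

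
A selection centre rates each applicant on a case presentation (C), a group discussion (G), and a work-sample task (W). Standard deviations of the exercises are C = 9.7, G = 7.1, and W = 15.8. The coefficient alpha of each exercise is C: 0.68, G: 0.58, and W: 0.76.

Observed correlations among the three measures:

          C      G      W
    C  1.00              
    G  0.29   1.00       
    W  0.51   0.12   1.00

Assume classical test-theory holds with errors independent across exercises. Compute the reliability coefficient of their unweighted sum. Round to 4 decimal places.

Var(C+G+W) = 9.7² + 7.1² + 15.8² + 2·[9.7·7.1·0.29 + 9.7·15.8·0.51 + 7.1·15.8·0.12] = 394.14 + 223.193 = 617.333.
Under uncorrelated errors the observed covariances equal the true-score covariances, so only the own-variance terms attenuate.
True-score variance = [9.7²·0.68 + 7.1²·0.58 + 15.8²·0.76] + 223.193 = 282.945 + 223.193 = 506.138.
Reliability = 506.138 / 617.333 = 0.8199.

0.8199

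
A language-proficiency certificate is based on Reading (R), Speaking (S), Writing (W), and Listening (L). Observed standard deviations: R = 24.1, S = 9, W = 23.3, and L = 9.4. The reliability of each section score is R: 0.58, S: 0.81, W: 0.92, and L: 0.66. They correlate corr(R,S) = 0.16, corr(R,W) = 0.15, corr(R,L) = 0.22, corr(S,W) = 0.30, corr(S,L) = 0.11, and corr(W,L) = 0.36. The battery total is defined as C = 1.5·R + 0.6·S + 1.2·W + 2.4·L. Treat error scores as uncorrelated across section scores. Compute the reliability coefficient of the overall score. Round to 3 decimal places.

0.799

Var(C) = 1.5²·24.1² + 0.6²·9² + 1.2²·23.3² + 2.4²·9.4² + 2·[0.9·24.1·9·0.16 + 1.8·24.1·23.3·0.15 + 3.6·24.1·9.4·0.22 + 0.72·9·23.3·0.30 + 1.44·9·9.4·0.11 + 2.88·23.3·9.4·0.36] = 2626.7 + 1296.08 = 3922.78.
With uncorrelated errors the cross-covariances are all true-score covariance, so they carry over unchanged; only the diagonal terms shrink to ρᵢσᵢ².
True-score variance = [1.5²·24.1²·0.58 + 0.6²·9²·0.81 + 1.2²·23.3²·0.92 + 2.4²·9.4²·0.66] + 1296.08 = 1836.71 + 1296.08 = 3132.79.
Reliability = 3132.79 / 3922.78 = 0.799.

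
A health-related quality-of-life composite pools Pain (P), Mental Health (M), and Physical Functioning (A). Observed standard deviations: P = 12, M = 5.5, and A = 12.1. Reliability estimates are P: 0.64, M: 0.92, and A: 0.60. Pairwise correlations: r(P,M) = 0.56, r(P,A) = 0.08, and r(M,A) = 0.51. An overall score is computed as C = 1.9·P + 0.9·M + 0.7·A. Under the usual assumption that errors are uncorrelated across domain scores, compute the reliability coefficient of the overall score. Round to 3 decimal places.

Var(C) = 1.9²·12² + 0.9²·5.5² + 0.7²·12.1² + 2·[1.71·12·5.5·0.56 + 1.33·12·12.1·0.08 + 0.63·5.5·12.1·0.51] = 616.083 + 200.067 = 816.15.
Under uncorrelated errors the observed covariances equal the true-score covariances, so only the own-variance terms attenuate.
True-score variance = [1.9²·12²·0.64 + 0.9²·5.5²·0.92 + 0.7²·12.1²·0.60] + 200.067 = 398.284 + 200.067 = 598.351.
Reliability = 598.351 / 816.15 = 0.733.

0.733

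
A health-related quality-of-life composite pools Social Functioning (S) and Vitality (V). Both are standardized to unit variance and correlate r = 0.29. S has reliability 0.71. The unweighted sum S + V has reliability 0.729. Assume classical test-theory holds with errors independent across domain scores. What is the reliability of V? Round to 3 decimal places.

Var(S+V) = 2 + 2·0.29 = 2.580.
True-score variance = ρ_S + ρ_V + 2·0.29, so 0.729 = (0.71 + ρ_V + 0.58) / 2.580.
ρ_V = 0.729·2.580 − 0.71 − 0.58 = 0.591.

0.591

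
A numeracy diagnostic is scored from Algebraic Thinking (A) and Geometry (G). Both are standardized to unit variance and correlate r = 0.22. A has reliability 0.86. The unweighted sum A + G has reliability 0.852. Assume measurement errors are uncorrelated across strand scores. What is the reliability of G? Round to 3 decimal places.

0.779

Var(A+G) = 2 + 2·0.22 = 2.440.
True-score variance = ρ_A + ρ_G + 2·0.22, so 0.852 = (0.86 + ρ_G + 0.44) / 2.440.
ρ_G = 0.852·2.440 − 0.86 − 0.44 = 0.779.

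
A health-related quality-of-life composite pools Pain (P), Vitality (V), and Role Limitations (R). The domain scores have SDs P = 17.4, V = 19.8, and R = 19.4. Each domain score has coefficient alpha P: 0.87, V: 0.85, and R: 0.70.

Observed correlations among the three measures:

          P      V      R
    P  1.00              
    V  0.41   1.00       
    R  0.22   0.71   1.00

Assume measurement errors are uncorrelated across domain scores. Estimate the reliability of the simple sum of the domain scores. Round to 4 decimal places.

0.8969

Var(P+V+R) = 17.4² + 19.8² + 19.4² + 2·[17.4·19.8·0.41 + 17.4·19.4·0.22 + 19.8·19.4·0.71] = 1071.16 + 976.483 = 2047.64.
Because errors are independent across components, Cov(Tᵢ,Tⱼ) = Cov(Xᵢ,Xⱼ); the off-diagonal part of the true-score variance is the same as above.
True-score variance = [17.4²·0.87 + 19.8²·0.85 + 19.4²·0.70] + 976.483 = 860.087 + 976.483 = 1836.57.
Reliability = 1836.57 / 2047.64 = 0.8969.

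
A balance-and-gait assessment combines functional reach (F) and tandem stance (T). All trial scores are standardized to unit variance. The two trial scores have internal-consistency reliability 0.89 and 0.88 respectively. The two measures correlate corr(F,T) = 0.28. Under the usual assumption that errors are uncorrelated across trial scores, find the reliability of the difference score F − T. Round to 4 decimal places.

Var(F−T) = 1 + 1 − 2·0.28 = 2 − 0.56 = 1.44.
With uncorrelated errors the cross-covariances are all true-score covariance, so they carry over unchanged; only the diagonal terms shrink to ρᵢσᵢ².
True-score variance = [0.89 + 0.88] − 0.56 = 1.77 − 0.56 = 1.21.
Reliability = 1.21 / 1.44 = 0.8403.

0.8403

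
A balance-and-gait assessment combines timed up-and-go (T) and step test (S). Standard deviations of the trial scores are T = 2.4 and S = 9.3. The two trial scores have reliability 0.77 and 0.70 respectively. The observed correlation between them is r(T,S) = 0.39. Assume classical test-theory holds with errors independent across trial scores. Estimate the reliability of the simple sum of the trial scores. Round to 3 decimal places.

0.751

Var(T+S) = 2.4² + 9.3² + 2·[2.4·9.3·0.39] = 92.25 + 17.4096 = 109.66.
Because errors are independent across components, Cov(Tᵢ,Tⱼ) = Cov(Xᵢ,Xⱼ); the off-diagonal part of the true-score variance is the same as above.
True-score variance = [2.4²·0.77 + 9.3²·0.70] + 17.4096 = 64.9782 + 17.4096 = 82.3878.
Reliability = 82.3878 / 109.66 = 0.751.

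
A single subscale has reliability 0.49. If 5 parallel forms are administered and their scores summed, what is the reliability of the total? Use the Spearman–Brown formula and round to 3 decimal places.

ρ_k = kρ / (1 + (k−1)ρ) = 5·0.49 / (1 + 4·0.49) = 2.450 / 2.960 = 0.828.

0.828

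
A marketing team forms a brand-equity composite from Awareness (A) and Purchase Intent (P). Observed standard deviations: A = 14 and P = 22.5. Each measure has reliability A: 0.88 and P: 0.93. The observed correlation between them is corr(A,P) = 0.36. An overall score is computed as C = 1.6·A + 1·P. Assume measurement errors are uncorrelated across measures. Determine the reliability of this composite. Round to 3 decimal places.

0.930

Var(C) = 1.6²·14² + 22.5² + 2·[1.6·14·22.5·0.36] = 1008.01 + 362.88 = 1370.89.
Under uncorrelated errors the observed covariances equal the true-score covariances, so only the own-variance terms attenuate.
True-score variance = [1.6²·14²·0.88 + 22.5²·0.93] + 362.88 = 912.361 + 362.88 = 1275.24.
Reliability = 1275.24 / 1370.89 = 0.930.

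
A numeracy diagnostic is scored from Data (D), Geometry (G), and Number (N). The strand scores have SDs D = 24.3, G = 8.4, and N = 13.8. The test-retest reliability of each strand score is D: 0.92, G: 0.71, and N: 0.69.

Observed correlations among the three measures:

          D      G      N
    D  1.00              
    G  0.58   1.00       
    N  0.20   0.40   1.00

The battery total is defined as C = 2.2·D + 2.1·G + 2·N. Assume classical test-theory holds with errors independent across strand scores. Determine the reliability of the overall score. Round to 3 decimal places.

Var(C) = 2.2²·24.3² + 2.1²·8.4² + 2²·13.8² + 2·[4.62·24.3·8.4·0.58 + 4.4·24.3·13.8·0.20 + 4.2·8.4·13.8·0.40] = 3930.9 + 2073.61 = 6004.51.
Because errors are independent across components, Cov(Tᵢ,Tⱼ) = Cov(Xᵢ,Xⱼ); the off-diagonal part of the true-score variance is the same as above.
True-score variance = [2.2²·24.3²·0.92 + 2.1²·8.4²·0.71 + 2²·13.8²·0.69] + 2073.61 = 3375.88 + 2073.61 = 5449.49.
Reliability = 5449.49 / 6004.51 = 0.908.

0.908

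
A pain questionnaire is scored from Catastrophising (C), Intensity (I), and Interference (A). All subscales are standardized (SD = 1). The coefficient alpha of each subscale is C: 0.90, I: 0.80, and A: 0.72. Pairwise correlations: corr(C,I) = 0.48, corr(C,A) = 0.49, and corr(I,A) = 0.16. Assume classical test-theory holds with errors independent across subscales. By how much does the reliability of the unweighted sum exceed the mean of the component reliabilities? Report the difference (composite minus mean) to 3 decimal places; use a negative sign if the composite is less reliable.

0.083

Var(sum) = 3 + 2.26 = 5.26; true-score variance = 2.42 + 2.26 = 4.68; composite reliability = 0.8897.
Mean component reliability = 0.8067.
Difference = 0.8897 − 0.8067 = 0.083.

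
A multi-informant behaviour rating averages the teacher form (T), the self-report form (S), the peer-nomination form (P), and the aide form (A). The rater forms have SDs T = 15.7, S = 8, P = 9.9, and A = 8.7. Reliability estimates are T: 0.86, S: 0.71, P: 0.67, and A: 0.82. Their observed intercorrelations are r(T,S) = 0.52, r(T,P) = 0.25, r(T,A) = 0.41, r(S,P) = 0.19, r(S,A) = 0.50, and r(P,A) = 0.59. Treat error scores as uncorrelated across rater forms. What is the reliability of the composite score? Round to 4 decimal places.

0.9015

Var(T+S+P+A) = 15.7² + 8² + 9.9² + 8.7² + 2·[15.7·8·0.52 + 15.7·9.9·0.25 + 15.7·8.7·0.41 + 8·9.9·0.19 + 8·8.7·0.50 + 9.9·8.7·0.59] = 484.19 + 521.672 = 1005.86.
Under uncorrelated errors the observed covariances equal the true-score covariances, so only the own-variance terms attenuate.
True-score variance = [15.7²·0.86 + 8²·0.71 + 9.9²·0.67 + 8.7²·0.82] + 521.672 = 385.154 + 521.672 = 906.826.
Reliability = 906.826 / 1005.86 = 0.9015.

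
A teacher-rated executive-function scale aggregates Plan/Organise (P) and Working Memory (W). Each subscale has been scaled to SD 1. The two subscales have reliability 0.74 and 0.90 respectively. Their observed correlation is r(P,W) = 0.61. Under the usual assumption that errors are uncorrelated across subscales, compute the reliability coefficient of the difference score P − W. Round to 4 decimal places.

0.5385

Var(P−W) = 1 + 1 − 2·0.61 = 2 − 1.22 = 0.78.
With uncorrelated errors the cross-covariances are all true-score covariance, so they carry over unchanged; only the diagonal terms shrink to ρᵢσᵢ².
True-score variance = [0.74 + 0.90] − 1.22 = 1.64 − 1.22 = 0.42.
Reliability = 0.42 / 0.78 = 0.5385.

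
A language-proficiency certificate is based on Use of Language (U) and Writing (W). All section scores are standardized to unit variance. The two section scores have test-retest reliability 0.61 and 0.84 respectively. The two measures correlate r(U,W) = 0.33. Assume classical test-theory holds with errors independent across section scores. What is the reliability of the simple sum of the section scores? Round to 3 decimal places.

Var(U+W) = 2 + 2·[0.33] = 2 + 0.66 = 2.66.
Because errors are independent across components, Cov(Tᵢ,Tⱼ) = Cov(Xᵢ,Xⱼ); the off-diagonal part of the true-score variance is the same as above.
True-score variance = [0.61 + 0.84] + 0.66 = 1.45 + 0.66 = 2.11.
Reliability = 2.11 / 2.66 = 0.793.

0.793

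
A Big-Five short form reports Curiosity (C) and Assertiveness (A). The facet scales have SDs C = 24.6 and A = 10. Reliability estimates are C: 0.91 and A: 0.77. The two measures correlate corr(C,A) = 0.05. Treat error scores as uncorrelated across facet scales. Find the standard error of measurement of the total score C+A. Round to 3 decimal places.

Var(total) = 705.16 + 24.6 = 729.76.
True-score variance = 627.696 + 24.6 = 652.296, so reliability = 0.8938.
Error variance = 729.76 − 652.296 = 77.4644; SEM = √77.4644 = 8.801.

8.801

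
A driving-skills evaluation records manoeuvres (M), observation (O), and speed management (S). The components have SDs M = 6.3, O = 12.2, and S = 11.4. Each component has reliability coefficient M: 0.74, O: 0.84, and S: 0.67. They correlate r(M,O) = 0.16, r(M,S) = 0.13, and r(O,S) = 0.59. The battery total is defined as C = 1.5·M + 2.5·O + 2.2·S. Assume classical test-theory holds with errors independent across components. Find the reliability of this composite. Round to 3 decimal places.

0.860

Var(C) = 1.5²·6.3² + 2.5²·12.2² + 2.2²·11.4² + 2·[3.75·6.3·12.2·0.16 + 3.3·6.3·11.4·0.13 + 5.5·12.2·11.4·0.59] = 1648.56 + 1056.48 = 2705.04.
With uncorrelated errors the cross-covariances are all true-score covariance, so they carry over unchanged; only the diagonal terms shrink to ρᵢσᵢ².
True-score variance = [1.5²·6.3²·0.74 + 2.5²·12.2²·0.84 + 2.2²·11.4²·0.67] + 1056.48 = 1268.93 + 1056.48 = 2325.41.
Reliability = 2325.41 / 2705.04 = 0.860.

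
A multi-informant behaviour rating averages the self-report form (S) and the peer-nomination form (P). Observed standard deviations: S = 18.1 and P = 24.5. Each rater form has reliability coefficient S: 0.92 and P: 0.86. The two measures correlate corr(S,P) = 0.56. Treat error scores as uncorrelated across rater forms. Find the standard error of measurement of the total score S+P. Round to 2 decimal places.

10.50

Var(total) = 927.86 + 496.664 = 1424.52.
True-score variance = 817.616 + 496.664 = 1314.28, so reliability = 0.9226.
Error variance = 1424.52 − 1314.28 = 110.244; SEM = √110.244 = 10.50.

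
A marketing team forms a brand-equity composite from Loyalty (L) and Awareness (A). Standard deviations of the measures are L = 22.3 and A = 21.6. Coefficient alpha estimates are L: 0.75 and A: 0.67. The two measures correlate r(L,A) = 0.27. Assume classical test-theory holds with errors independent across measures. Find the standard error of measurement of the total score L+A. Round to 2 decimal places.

Var(total) = 963.85 + 260.107 = 1223.96.
True-score variance = 685.563 + 260.107 = 945.67, so reliability = 0.7726.
Error variance = 1223.96 − 945.67 = 278.287; SEM = √278.287 = 16.68.

16.68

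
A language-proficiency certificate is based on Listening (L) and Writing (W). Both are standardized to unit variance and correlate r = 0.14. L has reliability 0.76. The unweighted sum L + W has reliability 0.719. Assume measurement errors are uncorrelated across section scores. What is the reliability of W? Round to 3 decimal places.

0.599

Var(L+W) = 2 + 2·0.14 = 2.280.
True-score variance = ρ_L + ρ_W + 2·0.14, so 0.719 = (0.76 + ρ_W + 0.28) / 2.280.
ρ_W = 0.719·2.280 − 0.76 − 0.28 = 0.599.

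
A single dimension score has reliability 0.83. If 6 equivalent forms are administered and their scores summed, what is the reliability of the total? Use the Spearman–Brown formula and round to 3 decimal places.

0.967

ρ_k = kρ / (1 + (k−1)ρ) = 6·0.83 / (1 + 5·0.83) = 4.980 / 5.150 = 0.967.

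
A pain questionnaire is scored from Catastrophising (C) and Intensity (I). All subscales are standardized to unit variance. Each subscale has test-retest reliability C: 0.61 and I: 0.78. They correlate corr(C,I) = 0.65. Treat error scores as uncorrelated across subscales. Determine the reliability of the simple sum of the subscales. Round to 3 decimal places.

Var(C+I) = 2 + 2·[0.65] = 2 + 1.3 = 3.3.
Because errors are independent across components, Cov(Tᵢ,Tⱼ) = Cov(Xᵢ,Xⱼ); the off-diagonal part of the true-score variance is the same as above.
True-score variance = [0.61 + 0.78] + 1.3 = 1.39 + 1.3 = 2.69.
Reliability = 2.69 / 3.3 = 0.815.

0.815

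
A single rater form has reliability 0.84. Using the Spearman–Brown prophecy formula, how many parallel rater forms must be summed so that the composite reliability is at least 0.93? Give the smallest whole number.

k ≥ ρ*(1−ρ₁)/(ρ₁(1−ρ*)) = 0.93·0.16 / (0.84·0.07) = 2.531.
Smallest integer k = 3.

3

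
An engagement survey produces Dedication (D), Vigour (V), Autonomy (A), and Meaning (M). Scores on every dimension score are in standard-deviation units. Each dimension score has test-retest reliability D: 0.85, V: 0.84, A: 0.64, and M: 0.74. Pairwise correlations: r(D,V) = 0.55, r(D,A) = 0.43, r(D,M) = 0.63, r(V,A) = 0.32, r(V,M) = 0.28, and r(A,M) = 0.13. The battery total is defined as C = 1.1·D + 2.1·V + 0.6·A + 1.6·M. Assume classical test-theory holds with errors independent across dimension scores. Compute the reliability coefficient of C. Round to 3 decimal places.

0.900

Var(C) = 1.1² + 2.1² + 0.6² + 1.6² + 2·[2.31·0.55 + 0.66·0.43 + 1.76·0.63 + 1.26·0.32 + 3.36·0.28 + 0.96·0.13] = 8.54 + 8.2638 = 16.8038.
Because errors are independent across components, Cov(Tᵢ,Tⱼ) = Cov(Xᵢ,Xⱼ); the off-diagonal part of the true-score variance is the same as above.
True-score variance = [1.1²·0.85 + 2.1²·0.84 + 0.6²·0.64 + 1.6²·0.74] + 8.2638 = 6.8577 + 8.2638 = 15.1215.
Reliability = 15.1215 / 16.8038 = 0.900.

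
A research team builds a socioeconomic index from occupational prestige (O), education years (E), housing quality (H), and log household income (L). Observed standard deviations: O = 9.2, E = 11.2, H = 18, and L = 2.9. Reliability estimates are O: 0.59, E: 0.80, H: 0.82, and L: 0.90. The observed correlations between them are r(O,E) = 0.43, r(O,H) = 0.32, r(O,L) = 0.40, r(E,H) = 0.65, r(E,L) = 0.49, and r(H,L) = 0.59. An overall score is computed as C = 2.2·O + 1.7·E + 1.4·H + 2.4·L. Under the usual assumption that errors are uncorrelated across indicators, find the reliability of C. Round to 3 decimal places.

0.887

Var(C) = 2.2²·9.2² + 1.7²·11.2² + 1.4²·18² + 2.4²·2.9² + 2·[3.74·9.2·11.2·0.43 + 3.08·9.2·18·0.32 + 5.28·9.2·2.9·0.40 + 2.38·11.2·18·0.65 + 4.08·11.2·2.9·0.49 + 3.36·18·2.9·0.59] = 1455.66 + 1731.13 = 3186.79.
Because errors are independent across components, Cov(Tᵢ,Tⱼ) = Cov(Xᵢ,Xⱼ); the off-diagonal part of the true-score variance is the same as above.
True-score variance = [2.2²·9.2²·0.59 + 1.7²·11.2²·0.80 + 1.4²·18²·0.82 + 2.4²·2.9²·0.90] + 1731.13 = 1096.05 + 1731.13 = 2827.17.
Reliability = 2827.17 / 3186.79 = 0.887.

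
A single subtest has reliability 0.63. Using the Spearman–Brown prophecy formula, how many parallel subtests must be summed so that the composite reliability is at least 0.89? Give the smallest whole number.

5

k ≥ ρ*(1−ρ₁)/(ρ₁(1−ρ*)) = 0.89·0.37 / (0.63·0.11) = 4.752.
Smallest integer k = 5.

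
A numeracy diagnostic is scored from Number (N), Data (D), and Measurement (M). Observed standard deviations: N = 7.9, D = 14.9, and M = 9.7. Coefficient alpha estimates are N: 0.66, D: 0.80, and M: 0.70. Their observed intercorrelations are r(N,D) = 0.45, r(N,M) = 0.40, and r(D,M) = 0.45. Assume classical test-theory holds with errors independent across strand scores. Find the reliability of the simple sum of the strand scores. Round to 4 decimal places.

Var(N+D+M) = 7.9² + 14.9² + 9.7² + 2·[7.9·14.9·0.45 + 7.9·9.7·0.40 + 14.9·9.7·0.45] = 378.51 + 297.32 = 675.83.
Under uncorrelated errors the observed covariances equal the true-score covariances, so only the own-variance terms attenuate.
True-score variance = [7.9²·0.66 + 14.9²·0.80 + 9.7²·0.70] + 297.32 = 284.662 + 297.32 = 581.982.
Reliability = 581.982 / 675.83 = 0.8611.

0.8611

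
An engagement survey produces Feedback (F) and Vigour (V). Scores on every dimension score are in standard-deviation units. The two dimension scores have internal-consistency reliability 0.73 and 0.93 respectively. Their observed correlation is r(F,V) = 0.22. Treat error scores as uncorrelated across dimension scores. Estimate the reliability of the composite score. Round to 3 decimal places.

0.861

Var(F+V) = 2 + 2·[0.22] = 2 + 0.44 = 2.44.
Under uncorrelated errors the observed covariances equal the true-score covariances, so only the own-variance terms attenuate.
True-score variance = [0.73 + 0.93] + 0.44 = 1.66 + 0.44 = 2.1.
Reliability = 2.1 / 2.44 = 0.861.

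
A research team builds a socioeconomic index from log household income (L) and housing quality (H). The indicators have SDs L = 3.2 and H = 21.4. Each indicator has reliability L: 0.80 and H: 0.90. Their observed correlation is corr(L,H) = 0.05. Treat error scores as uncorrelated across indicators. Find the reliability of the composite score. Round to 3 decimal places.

0.899

Var(L+H) = 3.2² + 21.4² + 2·[3.2·21.4·0.05] = 468.2 + 6.848 = 475.048.
With uncorrelated errors the cross-covariances are all true-score covariance, so they carry over unchanged; only the diagonal terms shrink to ρᵢσᵢ².
True-score variance = [3.2²·0.80 + 21.4²·0.90] + 6.848 = 420.356 + 6.848 = 427.204.
Reliability = 427.204 / 475.048 = 0.899.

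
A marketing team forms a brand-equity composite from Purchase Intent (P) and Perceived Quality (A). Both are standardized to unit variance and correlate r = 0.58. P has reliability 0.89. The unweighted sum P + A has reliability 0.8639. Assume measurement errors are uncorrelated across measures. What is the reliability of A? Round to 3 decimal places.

Var(P+A) = 2 + 2·0.58 = 3.160.
True-score variance = ρ_P + ρ_A + 2·0.58, so 0.8639 = (0.89 + ρ_A + 1.16) / 3.160.
ρ_A = 0.8639·3.160 − 0.89 − 1.16 = 0.680.

0.680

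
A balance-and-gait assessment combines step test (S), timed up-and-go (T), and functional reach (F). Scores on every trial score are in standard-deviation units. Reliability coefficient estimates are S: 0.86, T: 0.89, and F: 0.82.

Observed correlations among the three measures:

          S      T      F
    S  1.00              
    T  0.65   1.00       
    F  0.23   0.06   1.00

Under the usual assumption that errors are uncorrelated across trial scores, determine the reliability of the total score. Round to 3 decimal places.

Var(S+T+F) = 3 + 2·[0.65 + 0.23 + 0.06] = 3 + 1.88 = 4.88.
Under uncorrelated errors the observed covariances equal the true-score covariances, so only the own-variance terms attenuate.
True-score variance = [0.86 + 0.89 + 0.82] + 1.88 = 2.57 + 1.88 = 4.45.
Reliability = 4.45 / 4.88 = 0.912.

0.912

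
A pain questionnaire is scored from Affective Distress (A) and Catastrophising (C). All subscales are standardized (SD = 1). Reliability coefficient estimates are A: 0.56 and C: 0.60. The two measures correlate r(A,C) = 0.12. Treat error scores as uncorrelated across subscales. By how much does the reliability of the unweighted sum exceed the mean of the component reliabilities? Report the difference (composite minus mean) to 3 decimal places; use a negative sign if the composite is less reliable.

0.045

Var(sum) = 2 + 0.24 = 2.24; true-score variance = 1.16 + 0.24 = 1.4; composite reliability = 0.6250.
Mean component reliability = 0.5800.
Difference = 0.6250 − 0.5800 = 0.045.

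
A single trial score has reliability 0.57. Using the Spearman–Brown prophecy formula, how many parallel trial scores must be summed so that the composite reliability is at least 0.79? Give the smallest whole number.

3

k ≥ ρ*(1−ρ₁)/(ρ₁(1−ρ*)) = 0.79·0.43 / (0.57·0.21) = 2.838.
Smallest integer k = 3.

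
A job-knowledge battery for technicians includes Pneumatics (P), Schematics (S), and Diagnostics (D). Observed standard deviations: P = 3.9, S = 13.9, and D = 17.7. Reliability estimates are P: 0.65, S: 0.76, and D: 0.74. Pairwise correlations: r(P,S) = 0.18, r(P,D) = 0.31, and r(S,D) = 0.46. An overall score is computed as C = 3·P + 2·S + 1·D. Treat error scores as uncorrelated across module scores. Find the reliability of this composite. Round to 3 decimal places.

0.836

Var(C) = 3²·3.9² + 2²·13.9² + 17.7² + 2·[6·3.9·13.9·0.18 + 3·3.9·17.7·0.31 + 2·13.9·17.7·0.46] = 1223.02 + 698.185 = 1921.2.
Under uncorrelated errors the observed covariances equal the true-score covariances, so only the own-variance terms attenuate.
True-score variance = [3²·3.9²·0.65 + 2²·13.9²·0.76 + 17.7²·0.74] + 698.185 = 908.172 + 698.185 = 1606.36.
Reliability = 1606.36 / 1921.2 = 0.836.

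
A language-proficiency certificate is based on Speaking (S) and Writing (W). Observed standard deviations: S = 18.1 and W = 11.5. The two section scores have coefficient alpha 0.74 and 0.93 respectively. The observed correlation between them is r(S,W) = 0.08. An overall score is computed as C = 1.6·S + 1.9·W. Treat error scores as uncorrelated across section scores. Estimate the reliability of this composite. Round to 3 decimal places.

0.823

Var(C) = 1.6²·18.1² + 1.9²·11.5² + 2·[3.04·18.1·11.5·0.08] = 1316.1 + 101.244 = 1417.35.
With uncorrelated errors the cross-covariances are all true-score covariance, so they carry over unchanged; only the diagonal terms shrink to ρᵢσᵢ².
True-score variance = [1.6²·18.1²·0.74 + 1.9²·11.5²·0.93] + 101.244 = 1064.63 + 101.244 = 1165.87.
Reliability = 1165.87 / 1417.35 = 0.823.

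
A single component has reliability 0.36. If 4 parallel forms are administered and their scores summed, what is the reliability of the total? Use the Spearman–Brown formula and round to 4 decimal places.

0.6923

ρ_k = kρ / (1 + (k−1)ρ) = 4·0.36 / (1 + 3·0.36) = 1.440 / 2.080 = 0.6923.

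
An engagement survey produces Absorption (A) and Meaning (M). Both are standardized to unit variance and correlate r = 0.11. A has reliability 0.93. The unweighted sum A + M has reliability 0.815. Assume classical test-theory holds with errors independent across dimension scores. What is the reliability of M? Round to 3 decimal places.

0.659

Var(A+M) = 2 + 2·0.11 = 2.220.
True-score variance = ρ_A + ρ_M + 2·0.11, so 0.815 = (0.93 + ρ_M + 0.22) / 2.220.
ρ_M = 0.815·2.220 − 0.93 − 0.22 = 0.659.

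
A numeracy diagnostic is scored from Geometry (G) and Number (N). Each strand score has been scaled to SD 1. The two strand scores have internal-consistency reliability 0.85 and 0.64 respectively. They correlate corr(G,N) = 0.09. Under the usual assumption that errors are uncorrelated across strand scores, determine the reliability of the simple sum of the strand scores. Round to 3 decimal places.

0.766

Var(G+N) = 2 + 2·[0.09] = 2 + 0.18 = 2.18.
Because errors are independent across components, Cov(Tᵢ,Tⱼ) = Cov(Xᵢ,Xⱼ); the off-diagonal part of the true-score variance is the same as above.
True-score variance = [0.85 + 0.64] + 0.18 = 1.49 + 0.18 = 1.67.
Reliability = 1.67 / 2.18 = 0.766.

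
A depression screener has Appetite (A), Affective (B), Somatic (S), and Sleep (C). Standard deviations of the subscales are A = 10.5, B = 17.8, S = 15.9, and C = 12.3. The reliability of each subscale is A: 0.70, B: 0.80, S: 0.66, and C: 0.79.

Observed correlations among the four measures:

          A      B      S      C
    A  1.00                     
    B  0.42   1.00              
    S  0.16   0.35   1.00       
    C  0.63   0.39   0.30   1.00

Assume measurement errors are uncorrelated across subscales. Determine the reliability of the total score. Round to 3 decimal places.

Var(A+B+S+C) = 10.5² + 17.8² + 15.9² + 12.3² + 2·[10.5·17.8·0.42 + 10.5·15.9·0.16 + 10.5·12.3·0.63 + 17.8·15.9·0.35 + 17.8·12.3·0.39 + 15.9·12.3·0.30] = 831.19 + 859.378 = 1690.57.
With uncorrelated errors the cross-covariances are all true-score covariance, so they carry over unchanged; only the diagonal terms shrink to ρᵢσᵢ².
True-score variance = [10.5²·0.70 + 17.8²·0.80 + 15.9²·0.66 + 12.3²·0.79] + 859.378 = 617.021 + 859.378 = 1476.4.
Reliability = 1476.4 / 1690.57 = 0.873.

0.873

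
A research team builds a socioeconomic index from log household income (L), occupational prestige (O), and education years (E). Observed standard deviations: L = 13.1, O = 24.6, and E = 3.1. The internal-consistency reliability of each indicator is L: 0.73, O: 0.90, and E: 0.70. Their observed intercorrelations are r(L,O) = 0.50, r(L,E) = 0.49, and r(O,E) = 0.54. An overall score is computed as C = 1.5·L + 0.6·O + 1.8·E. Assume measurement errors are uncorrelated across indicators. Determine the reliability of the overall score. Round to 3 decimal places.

0.879

Var(C) = 1.5²·13.1² + 0.6²·24.6² + 1.8²·3.1² + 2·[0.9·13.1·24.6·0.50 + 2.7·13.1·3.1·0.49 + 1.08·24.6·3.1·0.54] = 635.116 + 486.438 = 1121.55.
Because errors are independent across components, Cov(Tᵢ,Tⱼ) = Cov(Xᵢ,Xⱼ); the off-diagonal part of the true-score variance is the same as above.
True-score variance = [1.5²·13.1²·0.73 + 0.6²·24.6²·0.90 + 1.8²·3.1²·0.70] + 486.438 = 499.737 + 486.438 = 986.174.
Reliability = 986.174 / 1121.55 = 0.879.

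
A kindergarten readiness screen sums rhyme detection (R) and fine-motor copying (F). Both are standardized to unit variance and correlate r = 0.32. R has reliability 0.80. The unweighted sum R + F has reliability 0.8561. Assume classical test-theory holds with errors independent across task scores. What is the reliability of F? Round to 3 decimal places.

Var(R+F) = 2 + 2·0.32 = 2.640.
True-score variance = ρ_R + ρ_F + 2·0.32, so 0.8561 = (0.80 + ρ_F + 0.64) / 2.640.
ρ_F = 0.8561·2.640 − 0.80 − 0.64 = 0.820.

0.820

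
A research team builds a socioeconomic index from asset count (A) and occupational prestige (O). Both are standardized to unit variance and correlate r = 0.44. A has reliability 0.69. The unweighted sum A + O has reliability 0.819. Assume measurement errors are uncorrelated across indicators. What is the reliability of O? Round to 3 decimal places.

0.789

Var(A+O) = 2 + 2·0.44 = 2.880.
True-score variance = ρ_A + ρ_O + 2·0.44, so 0.819 = (0.69 + ρ_O + 0.88) / 2.880.
ρ_O = 0.819·2.880 − 0.69 − 0.88 = 0.789.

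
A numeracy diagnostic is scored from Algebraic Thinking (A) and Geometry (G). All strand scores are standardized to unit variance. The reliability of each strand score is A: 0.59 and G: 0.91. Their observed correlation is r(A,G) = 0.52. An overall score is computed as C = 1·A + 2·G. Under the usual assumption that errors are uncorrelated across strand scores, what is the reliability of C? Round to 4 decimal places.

0.8912

Var(C) = 1 + 2² + 2·[2·0.52] = 5 + 2.08 = 7.08.
Under uncorrelated errors the observed covariances equal the true-score covariances, so only the own-variance terms attenuate.
True-score variance = [0.59 + 2²·0.91] + 2.08 = 4.23 + 2.08 = 6.31.
Reliability = 6.31 / 7.08 = 0.8912.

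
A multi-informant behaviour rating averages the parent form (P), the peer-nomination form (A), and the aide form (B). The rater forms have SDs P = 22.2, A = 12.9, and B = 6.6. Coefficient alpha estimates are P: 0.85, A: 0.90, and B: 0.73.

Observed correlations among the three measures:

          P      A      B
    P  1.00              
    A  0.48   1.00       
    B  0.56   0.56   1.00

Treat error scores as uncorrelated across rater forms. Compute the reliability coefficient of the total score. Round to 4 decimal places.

0.9173

Var(P+A+B) = 22.2² + 12.9² + 6.6² + 2·[22.2·12.9·0.48 + 22.2·6.6·0.56 + 12.9·6.6·0.56] = 702.81 + 534.384 = 1237.19.
With uncorrelated errors the cross-covariances are all true-score covariance, so they carry over unchanged; only the diagonal terms shrink to ρᵢσᵢ².
True-score variance = [22.2²·0.85 + 12.9²·0.90 + 6.6²·0.73] + 534.384 = 600.482 + 534.384 = 1134.87.
Reliability = 1134.87 / 1237.19 = 0.9173.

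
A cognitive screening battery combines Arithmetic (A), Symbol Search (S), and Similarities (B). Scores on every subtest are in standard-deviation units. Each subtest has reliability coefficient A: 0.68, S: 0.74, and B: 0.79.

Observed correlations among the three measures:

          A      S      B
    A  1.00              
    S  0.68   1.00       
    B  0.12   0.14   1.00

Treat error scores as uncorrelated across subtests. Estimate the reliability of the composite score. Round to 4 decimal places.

Var(A+S+B) = 3 + 2·[0.68 + 0.12 + 0.14] = 3 + 1.88 = 4.88.
With uncorrelated errors the cross-covariances are all true-score covariance, so they carry over unchanged; only the diagonal terms shrink to ρᵢσᵢ².
True-score variance = [0.68 + 0.74 + 0.79] + 1.88 = 2.21 + 1.88 = 4.09.
Reliability = 4.09 / 4.88 = 0.8381.

0.8381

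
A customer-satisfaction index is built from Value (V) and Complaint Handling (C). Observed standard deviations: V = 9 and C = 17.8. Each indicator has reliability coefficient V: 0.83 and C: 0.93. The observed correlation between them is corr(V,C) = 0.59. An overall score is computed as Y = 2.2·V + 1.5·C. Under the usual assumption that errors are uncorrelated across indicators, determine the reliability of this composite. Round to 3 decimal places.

Var(Y) = 2.2²·9² + 1.5²·17.8² + 2·[3.3·9·17.8·0.59] = 1104.93 + 623.819 = 1728.75.
With uncorrelated errors the cross-covariances are all true-score covariance, so they carry over unchanged; only the diagonal terms shrink to ρᵢσᵢ².
True-score variance = [2.2²·9²·0.83 + 1.5²·17.8²·0.93] + 623.819 = 988.381 + 623.819 = 1612.2.
Reliability = 1612.2 / 1728.75 = 0.933.

0.933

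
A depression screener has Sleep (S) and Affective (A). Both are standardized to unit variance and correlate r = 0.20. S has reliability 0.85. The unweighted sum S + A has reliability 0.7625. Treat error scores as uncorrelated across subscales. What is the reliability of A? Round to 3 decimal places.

0.580

Var(S+A) = 2 + 2·0.20 = 2.400.
True-score variance = ρ_S + ρ_A + 2·0.20, so 0.7625 = (0.85 + ρ_A + 0.40) / 2.400.
ρ_A = 0.7625·2.400 − 0.85 − 0.40 = 0.580.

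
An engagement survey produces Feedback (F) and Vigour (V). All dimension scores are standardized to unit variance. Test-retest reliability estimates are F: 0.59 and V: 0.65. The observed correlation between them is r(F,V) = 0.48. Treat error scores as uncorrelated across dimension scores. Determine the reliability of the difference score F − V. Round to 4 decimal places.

0.2692

Var(F−V) = 1 + 1 − 2·0.48 = 2 − 0.96 = 1.04.
With uncorrelated errors the cross-covariances are all true-score covariance, so they carry over unchanged; only the diagonal terms shrink to ρᵢσᵢ².
True-score variance = [0.59 + 0.65] − 0.96 = 1.24 − 0.96 = 0.28.
Reliability = 0.28 / 1.04 = 0.2692.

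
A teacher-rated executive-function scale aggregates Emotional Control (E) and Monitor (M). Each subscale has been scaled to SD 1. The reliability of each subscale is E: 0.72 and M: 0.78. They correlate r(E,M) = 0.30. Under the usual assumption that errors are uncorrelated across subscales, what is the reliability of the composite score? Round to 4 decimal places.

0.8077

Var(E+M) = 2 + 2·[0.30] = 2 + 0.6 = 2.6.
With uncorrelated errors the cross-covariances are all true-score covariance, so they carry over unchanged; only the diagonal terms shrink to ρᵢσᵢ².
True-score variance = [0.72 + 0.78] + 0.6 = 1.5 + 0.6 = 2.1.
Reliability = 2.1 / 2.6 = 0.8077.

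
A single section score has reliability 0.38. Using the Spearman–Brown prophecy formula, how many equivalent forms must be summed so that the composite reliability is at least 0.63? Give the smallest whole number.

k ≥ ρ*(1−ρ₁)/(ρ₁(1−ρ*)) = 0.63·0.62 / (0.38·0.37) = 2.778.
Smallest integer k = 3.

3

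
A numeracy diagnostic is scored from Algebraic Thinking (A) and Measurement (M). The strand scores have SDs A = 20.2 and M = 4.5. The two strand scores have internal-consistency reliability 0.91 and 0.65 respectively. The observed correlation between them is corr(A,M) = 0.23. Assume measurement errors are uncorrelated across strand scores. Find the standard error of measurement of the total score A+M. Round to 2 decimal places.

6.62

Var(total) = 428.29 + 41.814 = 470.104.
True-score variance = 384.479 + 41.814 = 426.293, so reliability = 0.9068.
Error variance = 470.104 − 426.293 = 43.8111; SEM = √43.8111 = 6.62.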